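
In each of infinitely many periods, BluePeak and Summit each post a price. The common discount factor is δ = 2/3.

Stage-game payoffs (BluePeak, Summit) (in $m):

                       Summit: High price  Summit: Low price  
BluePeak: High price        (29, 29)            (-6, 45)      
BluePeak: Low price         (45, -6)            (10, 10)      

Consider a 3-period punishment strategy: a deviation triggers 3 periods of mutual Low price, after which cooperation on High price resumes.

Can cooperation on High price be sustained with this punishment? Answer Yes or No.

Yes

IC: δ+…+δ^3 ≥ (45−29)/(29−10) = 16/19.
At δ = 2/3: partial sum = 1.4074 ≥ 0.8421. Cooperation sustainable.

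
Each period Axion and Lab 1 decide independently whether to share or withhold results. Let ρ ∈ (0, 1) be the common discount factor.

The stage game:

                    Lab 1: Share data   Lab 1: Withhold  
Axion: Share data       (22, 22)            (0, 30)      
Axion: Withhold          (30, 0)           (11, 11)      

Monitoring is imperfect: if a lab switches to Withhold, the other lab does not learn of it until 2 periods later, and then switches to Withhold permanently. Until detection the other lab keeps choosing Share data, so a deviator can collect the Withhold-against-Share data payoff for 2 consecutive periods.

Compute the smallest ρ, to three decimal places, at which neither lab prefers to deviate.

A deviator earns 30 for 2 periods, then 11 forever; cooperating earns 22 forever. Multiplying the IC by (1−ρ):
22 ≥ 30(1−ρ^2) + 11ρ^2, so 19·ρ^2 ≥ 8 and ρ^2 ≥ 8/19.
ρ ≥ (8/19)^(1/2) ≈ 0.649.

0.649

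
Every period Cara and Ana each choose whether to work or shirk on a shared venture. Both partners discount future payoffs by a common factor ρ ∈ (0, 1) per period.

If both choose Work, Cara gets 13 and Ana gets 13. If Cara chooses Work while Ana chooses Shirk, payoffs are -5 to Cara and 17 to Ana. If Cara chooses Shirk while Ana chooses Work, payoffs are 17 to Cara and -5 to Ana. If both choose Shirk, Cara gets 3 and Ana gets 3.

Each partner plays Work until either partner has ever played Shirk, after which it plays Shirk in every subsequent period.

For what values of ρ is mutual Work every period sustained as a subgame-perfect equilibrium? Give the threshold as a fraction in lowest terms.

One-period gain from deviating is 17 − 13 = 4. The loss is 13 − 3 = 10 in every subsequent period, with present value 10·ρ/(1−ρ).
Deviation is unprofitable when 10·ρ/(1−ρ) ≥ 4, i.e. ρ/(1−ρ) ≥ 2/5.
Equivalently ρ ≥ 4/(4+10) = 2/7.

2/7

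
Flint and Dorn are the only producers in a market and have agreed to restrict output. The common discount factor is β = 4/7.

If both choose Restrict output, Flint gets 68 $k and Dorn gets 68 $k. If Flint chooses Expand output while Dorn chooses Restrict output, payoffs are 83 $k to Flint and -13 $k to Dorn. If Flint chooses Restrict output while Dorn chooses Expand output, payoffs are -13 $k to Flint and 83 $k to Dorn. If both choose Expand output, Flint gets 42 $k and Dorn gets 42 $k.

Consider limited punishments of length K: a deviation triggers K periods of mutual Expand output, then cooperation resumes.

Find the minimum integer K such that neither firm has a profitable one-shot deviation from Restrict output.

No profitable deviation requires (68−42)(β+…+β^K) ≥ 83−68, i.e. β+…+β^K ≥ 15/26 ≈ 0.5769.
With β = 4/7, the partial sums are K=1: 0.5714, K=2: 0.8980.
K = 2 is the first length at which the sum reaches 0.5769.

2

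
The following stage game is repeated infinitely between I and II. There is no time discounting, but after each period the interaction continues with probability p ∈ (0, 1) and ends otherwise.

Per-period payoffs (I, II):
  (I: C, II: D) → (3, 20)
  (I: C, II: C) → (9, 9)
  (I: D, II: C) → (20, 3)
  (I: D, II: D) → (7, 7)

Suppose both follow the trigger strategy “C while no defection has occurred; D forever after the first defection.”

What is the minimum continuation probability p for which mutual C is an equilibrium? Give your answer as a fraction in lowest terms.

11/13

With no time discounting, the continuation probability p plays the role of the discount factor.
Grim-trigger IC: 9/(1−p) ≥ 20 + 7p/(1−p) ⇒ p ≥ (20−9)/(20−7) = 11/13.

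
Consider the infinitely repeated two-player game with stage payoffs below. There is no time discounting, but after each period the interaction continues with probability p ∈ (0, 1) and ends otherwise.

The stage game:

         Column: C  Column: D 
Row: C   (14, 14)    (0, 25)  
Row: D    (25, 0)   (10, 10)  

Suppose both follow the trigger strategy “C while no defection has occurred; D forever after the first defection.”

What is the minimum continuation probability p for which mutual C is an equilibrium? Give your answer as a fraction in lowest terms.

11/15

Expected cooperation value is 14 + p·14 + p²·14 + … = 14/(1−p); deviation gives 25 + p·10/(1−p).
14 ≥ 25(1−p) + 10p ⇒ 15p ≥ 11 ⇒ p ≥ 11/15.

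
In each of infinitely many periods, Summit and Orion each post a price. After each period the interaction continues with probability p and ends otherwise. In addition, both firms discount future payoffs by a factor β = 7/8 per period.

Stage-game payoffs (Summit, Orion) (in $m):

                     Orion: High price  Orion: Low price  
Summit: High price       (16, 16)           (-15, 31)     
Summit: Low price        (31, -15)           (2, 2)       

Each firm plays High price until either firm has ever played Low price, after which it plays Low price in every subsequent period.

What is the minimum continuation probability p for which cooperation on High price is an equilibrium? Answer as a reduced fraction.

With continuation probability p and discount β, the effective per-period discount factor is βp.
Grim-trigger IC: βp ≥ (31−16)/(31−2) = 15/29.
So p ≥ (15/29)/(7/8) = 120/203.

120/203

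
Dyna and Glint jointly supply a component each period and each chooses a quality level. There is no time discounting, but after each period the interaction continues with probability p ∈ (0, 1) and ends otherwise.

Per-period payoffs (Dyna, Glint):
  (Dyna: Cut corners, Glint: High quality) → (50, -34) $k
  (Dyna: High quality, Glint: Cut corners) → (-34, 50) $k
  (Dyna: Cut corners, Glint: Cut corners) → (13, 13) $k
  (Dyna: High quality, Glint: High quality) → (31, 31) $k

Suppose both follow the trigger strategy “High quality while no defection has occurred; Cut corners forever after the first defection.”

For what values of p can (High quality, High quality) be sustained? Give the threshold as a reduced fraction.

19/37

Expected cooperation value is 31 + p·31 + p²·31 + … = 31/(1−p); deviation gives 50 + p·13/(1−p).
31 ≥ 50(1−p) + 13p ⇒ 37p ≥ 19 ⇒ p ≥ 19/37.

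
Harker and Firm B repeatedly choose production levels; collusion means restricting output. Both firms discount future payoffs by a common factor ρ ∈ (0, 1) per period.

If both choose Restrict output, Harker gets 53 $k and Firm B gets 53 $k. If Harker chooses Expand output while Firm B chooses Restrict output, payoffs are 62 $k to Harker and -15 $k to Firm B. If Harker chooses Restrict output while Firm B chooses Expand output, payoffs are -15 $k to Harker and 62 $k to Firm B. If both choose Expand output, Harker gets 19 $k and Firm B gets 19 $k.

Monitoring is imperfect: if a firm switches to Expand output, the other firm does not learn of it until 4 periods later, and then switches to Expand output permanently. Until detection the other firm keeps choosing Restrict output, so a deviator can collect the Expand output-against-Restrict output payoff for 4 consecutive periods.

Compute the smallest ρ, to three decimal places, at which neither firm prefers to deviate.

0.676

The best deviation is to choose Expand output for all 4 undetected periods, earning 62 each, then 19 forever once detected.
Deviation value: 62(1−ρ^4)/(1−ρ) + 19ρ^4/(1−ρ); cooperation value: 53/(1−ρ).
IC: 53 ≥ 62(1−ρ^4) + 19ρ^4 = 62 − 43ρ^4.
So ρ^4 ≥ 9/43, giving ρ ≥ (9/43)^(1/4) ≈ 0.676.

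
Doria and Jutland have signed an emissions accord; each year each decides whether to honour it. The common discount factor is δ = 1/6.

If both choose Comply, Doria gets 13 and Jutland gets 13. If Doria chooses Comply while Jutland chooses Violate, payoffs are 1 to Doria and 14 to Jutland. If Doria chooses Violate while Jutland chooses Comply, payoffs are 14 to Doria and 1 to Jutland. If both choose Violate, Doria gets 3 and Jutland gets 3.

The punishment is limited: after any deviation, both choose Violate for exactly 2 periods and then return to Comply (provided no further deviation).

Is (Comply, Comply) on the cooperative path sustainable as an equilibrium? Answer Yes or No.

Yes

Comparing payoff streams over the 3 periods until play realigns: cooperate → 13(1+δ+…+δ^2); deviate → 14 + 3(δ+…+δ^2).
Cooperation is sustained iff (13−3)(δ+…+δ^2) ≥ 14−13.
δ+…+δ^2 = 1/6·(1−(1/6)^2)/(1−1/6) = 0.1944, and (14−13)/(13−3) = 0.1000.
0.1944 ≥ 0.1000, so cooperation is sustainable.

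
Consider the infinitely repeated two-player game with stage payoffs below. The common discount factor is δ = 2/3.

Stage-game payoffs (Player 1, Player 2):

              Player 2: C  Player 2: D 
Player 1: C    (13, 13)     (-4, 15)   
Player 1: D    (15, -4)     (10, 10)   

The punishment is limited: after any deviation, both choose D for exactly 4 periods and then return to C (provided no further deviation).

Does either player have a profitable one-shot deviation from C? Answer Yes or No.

No

IC: δ+…+δ^4 ≥ (15−13)/(13−10) = 2/3.
At δ = 2/3: partial sum = 1.6049 ≥ 0.6667. Cooperation sustainable.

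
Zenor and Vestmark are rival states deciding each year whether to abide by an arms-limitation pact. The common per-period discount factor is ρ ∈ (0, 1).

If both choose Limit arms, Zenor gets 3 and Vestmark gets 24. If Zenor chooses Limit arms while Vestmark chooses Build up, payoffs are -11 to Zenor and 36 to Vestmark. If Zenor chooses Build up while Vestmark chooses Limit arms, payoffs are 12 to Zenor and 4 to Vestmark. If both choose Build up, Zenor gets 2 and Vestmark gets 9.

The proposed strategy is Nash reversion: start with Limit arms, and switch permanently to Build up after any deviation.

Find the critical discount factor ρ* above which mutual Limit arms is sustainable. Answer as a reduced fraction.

9/10

For Zenor: deviation gain 12−3 = 9, per-period punishment loss 3−2 = 1. IC gives ρ ≥ 9/10.
For Vestmark: gain 12, loss 15 per period, so ρ ≥ 12/27 = 4/9.
The tighter constraint is Zenor's, so cooperation needs ρ ≥ 9/10.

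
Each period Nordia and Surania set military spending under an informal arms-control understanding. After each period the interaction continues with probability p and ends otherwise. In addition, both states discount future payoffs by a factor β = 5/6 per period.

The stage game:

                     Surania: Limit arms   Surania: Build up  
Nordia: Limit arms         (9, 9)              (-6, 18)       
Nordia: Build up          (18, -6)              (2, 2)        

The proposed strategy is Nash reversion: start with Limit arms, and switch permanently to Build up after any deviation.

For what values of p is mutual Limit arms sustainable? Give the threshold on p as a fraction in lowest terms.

27/40

Expected continuation weight on next period's payoff is β·p = 5/6·p, which plays the role of the discount factor.
Cooperation requires 5/6·p ≥ (18−9)/(18−2) = 9/16, hence p ≥ 27/40.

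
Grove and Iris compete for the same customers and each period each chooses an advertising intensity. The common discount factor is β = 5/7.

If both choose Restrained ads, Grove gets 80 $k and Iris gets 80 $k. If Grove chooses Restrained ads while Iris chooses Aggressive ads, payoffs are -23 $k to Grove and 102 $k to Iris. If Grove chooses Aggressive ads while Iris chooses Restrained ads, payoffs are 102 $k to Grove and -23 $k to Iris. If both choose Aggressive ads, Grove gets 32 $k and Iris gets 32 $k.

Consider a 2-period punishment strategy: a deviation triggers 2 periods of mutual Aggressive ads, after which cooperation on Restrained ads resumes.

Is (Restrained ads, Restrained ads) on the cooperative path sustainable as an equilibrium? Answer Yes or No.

Yes

IC: β+…+β^2 ≥ (102−80)/(80−32) = 11/24.
At β = 5/7: partial sum = 1.2245 ≥ 0.4583. Cooperation sustainable.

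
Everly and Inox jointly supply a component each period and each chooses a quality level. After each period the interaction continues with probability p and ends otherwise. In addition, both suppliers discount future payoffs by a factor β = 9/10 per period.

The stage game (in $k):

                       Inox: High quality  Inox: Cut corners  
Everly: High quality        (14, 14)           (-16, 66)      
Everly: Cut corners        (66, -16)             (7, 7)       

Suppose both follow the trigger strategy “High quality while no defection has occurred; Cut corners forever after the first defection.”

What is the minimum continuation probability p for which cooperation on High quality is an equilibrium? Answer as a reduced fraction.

520/531

Expected continuation weight on next period's payoff is β·p = 9/10·p, which plays the role of the discount factor.
Cooperation requires 9/10·p ≥ (66−14)/(66−7) = 52/59, hence p ≥ 520/531.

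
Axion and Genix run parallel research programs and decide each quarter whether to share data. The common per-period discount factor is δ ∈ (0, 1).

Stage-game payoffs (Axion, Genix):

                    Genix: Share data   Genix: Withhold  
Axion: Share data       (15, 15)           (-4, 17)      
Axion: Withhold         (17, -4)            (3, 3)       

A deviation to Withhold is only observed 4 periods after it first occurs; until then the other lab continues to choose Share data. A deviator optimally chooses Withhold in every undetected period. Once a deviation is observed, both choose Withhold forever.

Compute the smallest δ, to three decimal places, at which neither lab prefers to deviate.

0.615

Deviating for the 4 undetected periods gains 17−15 = 2 per period over cooperation, then loses 15−3 = 12 per period forever once punishment starts.
Gain: 2(1 + δ + … + δ^3); loss: 12·δ^4/(1−δ).
No profitable deviation ⇔ 2(1−δ^4) ≤ 12·δ^4, i.e. δ^4 ≥ 2/(2+12) = 1/7.
Hence δ ≥ (1/7)^(1/4) ≈ 0.615.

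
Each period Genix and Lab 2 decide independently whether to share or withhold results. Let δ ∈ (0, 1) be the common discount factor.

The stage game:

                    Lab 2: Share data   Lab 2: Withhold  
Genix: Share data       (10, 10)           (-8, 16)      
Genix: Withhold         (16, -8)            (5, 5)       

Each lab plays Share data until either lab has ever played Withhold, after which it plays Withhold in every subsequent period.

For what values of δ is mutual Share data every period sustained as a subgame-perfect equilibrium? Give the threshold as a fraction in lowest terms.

6/11

Under grim trigger the critical discount factor is (T−C)/(T−P) with T = 16, C = 10, P = 5.
δ* = (16−10)/(16−5) = 6/11.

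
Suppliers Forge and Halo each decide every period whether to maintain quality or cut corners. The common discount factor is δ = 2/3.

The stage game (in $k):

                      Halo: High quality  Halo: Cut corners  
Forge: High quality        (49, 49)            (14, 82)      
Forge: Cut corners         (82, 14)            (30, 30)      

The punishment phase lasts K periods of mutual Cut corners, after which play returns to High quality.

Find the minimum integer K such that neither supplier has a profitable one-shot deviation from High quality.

IC: δ(1−δ^K)/(1−δ) ≥ (82−49)/(49−30) = 33/19.
With δ = 2/3: need 1 − δ^K ≥ 33/19·(1−2/3)/(2/3), i.e. δ^K ≤ 0.1316.
Since (2/3)^5 = 0.1317 and (2/3)^6 = 0.0878, the smallest such K is 6.

6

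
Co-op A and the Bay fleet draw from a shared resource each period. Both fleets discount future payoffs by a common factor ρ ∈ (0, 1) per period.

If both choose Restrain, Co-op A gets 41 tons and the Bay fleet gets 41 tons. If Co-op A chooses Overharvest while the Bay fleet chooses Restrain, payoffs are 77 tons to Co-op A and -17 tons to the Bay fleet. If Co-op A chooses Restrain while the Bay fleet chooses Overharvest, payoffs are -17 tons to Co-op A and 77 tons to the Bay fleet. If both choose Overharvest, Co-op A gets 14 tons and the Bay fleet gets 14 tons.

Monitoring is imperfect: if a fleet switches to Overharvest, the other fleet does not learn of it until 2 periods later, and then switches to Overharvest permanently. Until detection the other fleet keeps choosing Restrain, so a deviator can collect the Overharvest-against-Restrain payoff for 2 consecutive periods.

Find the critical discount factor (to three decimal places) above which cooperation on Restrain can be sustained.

The best deviation is to choose Overharvest for all 2 undetected periods, earning 77 each, then 14 forever once detected.
Deviation value: 77(1−ρ^2)/(1−ρ) + 14ρ^2/(1−ρ); cooperation value: 41/(1−ρ).
IC: 41 ≥ 77(1−ρ^2) + 14ρ^2 = 77 − 63ρ^2.
So ρ^2 ≥ 36/63 = 4/7, giving ρ ≥ (4/7)^(1/2) ≈ 0.756.

0.756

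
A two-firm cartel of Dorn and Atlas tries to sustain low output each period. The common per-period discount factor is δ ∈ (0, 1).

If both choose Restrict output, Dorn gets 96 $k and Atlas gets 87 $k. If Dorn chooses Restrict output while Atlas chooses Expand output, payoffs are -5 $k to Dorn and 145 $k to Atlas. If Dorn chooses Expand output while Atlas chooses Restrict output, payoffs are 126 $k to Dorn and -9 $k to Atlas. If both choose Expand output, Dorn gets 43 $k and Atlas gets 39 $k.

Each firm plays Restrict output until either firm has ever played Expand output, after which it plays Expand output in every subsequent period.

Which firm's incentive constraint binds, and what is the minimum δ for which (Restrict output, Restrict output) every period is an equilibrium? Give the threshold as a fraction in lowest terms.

Dorn's threshold: (126−96)/(126−43) = 30/83.
Atlas's threshold: (145−87)/(145−39) = 29/53.
30/83 < 29/53, so Atlas binds and δ* = 29/53.

Atlas; δ ≥ 29/53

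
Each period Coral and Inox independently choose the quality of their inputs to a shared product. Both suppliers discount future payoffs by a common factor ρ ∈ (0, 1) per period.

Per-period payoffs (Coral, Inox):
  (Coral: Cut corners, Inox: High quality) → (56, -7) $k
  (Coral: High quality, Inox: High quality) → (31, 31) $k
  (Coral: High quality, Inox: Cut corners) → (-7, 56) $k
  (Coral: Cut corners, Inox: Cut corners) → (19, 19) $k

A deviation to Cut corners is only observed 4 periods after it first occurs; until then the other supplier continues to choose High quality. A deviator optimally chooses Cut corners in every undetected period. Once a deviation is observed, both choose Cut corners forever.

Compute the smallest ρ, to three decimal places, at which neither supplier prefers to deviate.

0.907

A deviator earns 56 for 4 periods, then 19 forever; cooperating earns 31 forever. Multiplying the IC by (1−ρ):
31 ≥ 56(1−ρ^4) + 19ρ^4, so 37·ρ^4 ≥ 25 and ρ^4 ≥ 25/37.
ρ ≥ (25/37)^(1/4) ≈ 0.907.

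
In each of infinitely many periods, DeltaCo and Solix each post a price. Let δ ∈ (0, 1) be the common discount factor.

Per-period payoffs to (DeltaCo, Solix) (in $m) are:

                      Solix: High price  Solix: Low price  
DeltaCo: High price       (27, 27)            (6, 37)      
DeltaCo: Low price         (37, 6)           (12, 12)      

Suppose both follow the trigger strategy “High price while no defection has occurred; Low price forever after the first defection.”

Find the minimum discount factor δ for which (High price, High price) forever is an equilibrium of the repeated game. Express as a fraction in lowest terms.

2/5

Cooperation forever yields 27 each period: 27/(1−δ).
Deviating yields 37 once, then 12 forever: 37 + 12δ/(1−δ).
No profitable deviation requires 27/(1−δ) ≥ 37 + 12δ/(1−δ).
Multiplying by (1−δ): 27 ≥ 37(1−δ) + 12δ = 37 − 25δ.
So 25δ ≥ 10, i.e. δ ≥ 10/25 = 2/5.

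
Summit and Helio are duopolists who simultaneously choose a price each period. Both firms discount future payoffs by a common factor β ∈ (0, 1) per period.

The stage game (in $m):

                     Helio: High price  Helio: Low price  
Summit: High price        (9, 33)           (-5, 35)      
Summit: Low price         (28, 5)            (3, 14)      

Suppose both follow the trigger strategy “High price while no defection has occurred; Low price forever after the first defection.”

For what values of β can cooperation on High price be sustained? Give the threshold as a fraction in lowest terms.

Summit's threshold: (28−9)/(28−3) = 19/25.
Helio's threshold: (35−33)/(35−14) = 2/21.
19/25 > 2/21, so Summit binds and β* = 19/25.

19/25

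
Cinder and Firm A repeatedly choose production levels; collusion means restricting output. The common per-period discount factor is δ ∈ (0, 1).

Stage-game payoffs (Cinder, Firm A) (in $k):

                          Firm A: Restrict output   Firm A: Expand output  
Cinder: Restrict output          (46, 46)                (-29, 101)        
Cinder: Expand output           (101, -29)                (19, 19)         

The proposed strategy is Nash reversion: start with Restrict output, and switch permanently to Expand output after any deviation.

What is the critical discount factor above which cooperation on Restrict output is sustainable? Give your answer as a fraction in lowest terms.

55/82

Under grim trigger the critical discount factor is (T−C)/(T−P) with T = 101, C = 46, P = 19.
δ* = (101−46)/(101−19) = 55/82.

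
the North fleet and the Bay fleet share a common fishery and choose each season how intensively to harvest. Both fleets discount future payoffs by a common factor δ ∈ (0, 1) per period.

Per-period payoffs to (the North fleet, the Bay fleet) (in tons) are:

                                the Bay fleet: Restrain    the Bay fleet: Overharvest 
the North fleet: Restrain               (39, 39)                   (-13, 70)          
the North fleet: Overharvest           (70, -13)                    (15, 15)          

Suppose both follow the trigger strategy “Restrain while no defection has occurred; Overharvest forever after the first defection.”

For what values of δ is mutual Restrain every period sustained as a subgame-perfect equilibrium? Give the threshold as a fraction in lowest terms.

39/(1−δ) ≥ 70 + 15δ/(1−δ)
39 ≥ 70 − 55δ
δ ≥ 31/55.

31/55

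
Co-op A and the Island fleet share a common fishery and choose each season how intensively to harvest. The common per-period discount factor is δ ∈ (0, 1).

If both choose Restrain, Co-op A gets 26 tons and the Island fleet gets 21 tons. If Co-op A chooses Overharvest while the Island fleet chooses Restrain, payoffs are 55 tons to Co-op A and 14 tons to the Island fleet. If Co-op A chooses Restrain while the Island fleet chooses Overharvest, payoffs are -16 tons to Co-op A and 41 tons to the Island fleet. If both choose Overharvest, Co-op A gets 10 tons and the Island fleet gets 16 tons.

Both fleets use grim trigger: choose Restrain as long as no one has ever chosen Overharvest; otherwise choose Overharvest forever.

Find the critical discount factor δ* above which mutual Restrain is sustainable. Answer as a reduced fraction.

For Co-op A: deviation gain 55−26 = 29, per-period punishment loss 26−10 = 16. IC gives δ ≥ 29/45.
For the Island fleet: gain 20, loss 5 per period, so δ ≥ 20/25 = 4/5.
The tighter constraint is the Island fleet's, so cooperation needs δ ≥ 4/5.

4/5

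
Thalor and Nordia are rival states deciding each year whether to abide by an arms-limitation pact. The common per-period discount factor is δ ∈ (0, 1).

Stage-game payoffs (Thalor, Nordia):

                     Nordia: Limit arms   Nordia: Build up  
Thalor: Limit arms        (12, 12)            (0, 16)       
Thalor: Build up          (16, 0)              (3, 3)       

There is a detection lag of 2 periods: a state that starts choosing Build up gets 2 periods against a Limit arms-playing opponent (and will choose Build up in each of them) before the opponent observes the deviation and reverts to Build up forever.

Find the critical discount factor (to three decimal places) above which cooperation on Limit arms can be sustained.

0.555

Deviating for the 2 undetected periods gains 16−12 = 4 per period over cooperation, then loses 12−3 = 9 per period forever once punishment starts.
Gain: 4(1 + δ + … + δ^1); loss: 9·δ^2/(1−δ).
No profitable deviation ⇔ 4(1−δ^2) ≤ 9·δ^2, i.e. δ^2 ≥ 4/(4+9) = 4/13.
Hence δ ≥ (4/13)^(1/2) ≈ 0.555.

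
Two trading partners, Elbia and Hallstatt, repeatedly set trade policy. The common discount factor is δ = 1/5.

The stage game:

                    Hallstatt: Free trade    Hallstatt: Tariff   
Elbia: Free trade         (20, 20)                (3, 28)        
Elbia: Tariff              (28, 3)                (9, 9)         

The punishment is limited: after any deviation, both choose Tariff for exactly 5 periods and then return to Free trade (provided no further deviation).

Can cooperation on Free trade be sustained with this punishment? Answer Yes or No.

A one-shot deviation gives 28 now, then 9 for 5 periods, then back to 20.
Gain from deviating: (28−20) today; loss: (20−9) in each of the next 5 periods.
No-deviation condition: (20−9)(δ+…+δ^5) ≥ 28−20, i.e. δ+…+δ^5 ≥ 8/11.
At δ = 1/5: δ+…+δ^5 = 0.2499 < 0.7273.
So cooperation is not sustainable.

No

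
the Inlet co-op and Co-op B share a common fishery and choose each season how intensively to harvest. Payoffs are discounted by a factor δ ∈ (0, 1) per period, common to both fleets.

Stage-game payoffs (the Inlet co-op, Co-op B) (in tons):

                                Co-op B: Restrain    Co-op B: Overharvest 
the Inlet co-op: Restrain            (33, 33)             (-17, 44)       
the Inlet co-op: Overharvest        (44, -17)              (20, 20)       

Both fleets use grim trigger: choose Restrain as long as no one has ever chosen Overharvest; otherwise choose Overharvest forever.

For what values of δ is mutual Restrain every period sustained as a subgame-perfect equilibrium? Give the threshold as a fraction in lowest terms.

11/24

33/(1−δ) ≥ 44 + 20δ/(1−δ)
33 ≥ 44 − 24δ
δ ≥ 11/24.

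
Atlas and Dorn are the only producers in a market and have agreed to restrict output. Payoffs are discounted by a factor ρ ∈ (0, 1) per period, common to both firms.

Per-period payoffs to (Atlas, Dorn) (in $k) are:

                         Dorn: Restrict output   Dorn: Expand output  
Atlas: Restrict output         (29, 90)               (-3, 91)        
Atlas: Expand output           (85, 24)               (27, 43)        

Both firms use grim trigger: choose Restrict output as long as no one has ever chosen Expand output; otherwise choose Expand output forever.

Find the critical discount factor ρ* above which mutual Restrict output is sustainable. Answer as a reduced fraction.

Atlas's threshold: (85−29)/(85−27) = 28/29.
Dorn's threshold: (91−90)/(91−43) = 1/48.
28/29 > 1/48, so Atlas binds and ρ* = 28/29.

28/29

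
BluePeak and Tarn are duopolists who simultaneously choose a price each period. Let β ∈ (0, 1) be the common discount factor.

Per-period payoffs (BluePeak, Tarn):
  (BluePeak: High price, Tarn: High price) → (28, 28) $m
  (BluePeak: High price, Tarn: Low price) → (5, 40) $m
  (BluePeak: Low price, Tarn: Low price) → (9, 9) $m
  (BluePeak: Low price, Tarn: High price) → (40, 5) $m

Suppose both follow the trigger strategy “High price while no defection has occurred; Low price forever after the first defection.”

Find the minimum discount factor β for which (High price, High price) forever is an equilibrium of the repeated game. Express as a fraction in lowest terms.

12/31

28/(1−β) ≥ 40 + 9β/(1−β)
28 ≥ 40 − 31β
β ≥ 12/31.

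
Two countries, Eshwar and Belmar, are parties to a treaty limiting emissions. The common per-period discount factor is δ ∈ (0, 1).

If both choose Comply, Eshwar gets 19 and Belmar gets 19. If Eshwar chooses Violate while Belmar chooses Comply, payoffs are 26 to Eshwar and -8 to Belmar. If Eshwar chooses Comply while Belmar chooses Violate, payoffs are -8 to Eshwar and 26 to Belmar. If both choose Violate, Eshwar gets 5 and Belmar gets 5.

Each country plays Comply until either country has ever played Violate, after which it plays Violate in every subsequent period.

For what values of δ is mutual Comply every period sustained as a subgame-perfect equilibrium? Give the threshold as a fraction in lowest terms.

Cooperation forever yields 19 each period: 19/(1−δ).
Deviating yields 26 once, then 5 forever: 26 + 5δ/(1−δ).
No profitable deviation requires 19/(1−δ) ≥ 26 + 5δ/(1−δ).
Multiplying by (1−δ): 19 ≥ 26(1−δ) + 5δ = 26 − 21δ.
So 21δ ≥ 7, i.e. δ ≥ 7/21 = 1/3.

1/3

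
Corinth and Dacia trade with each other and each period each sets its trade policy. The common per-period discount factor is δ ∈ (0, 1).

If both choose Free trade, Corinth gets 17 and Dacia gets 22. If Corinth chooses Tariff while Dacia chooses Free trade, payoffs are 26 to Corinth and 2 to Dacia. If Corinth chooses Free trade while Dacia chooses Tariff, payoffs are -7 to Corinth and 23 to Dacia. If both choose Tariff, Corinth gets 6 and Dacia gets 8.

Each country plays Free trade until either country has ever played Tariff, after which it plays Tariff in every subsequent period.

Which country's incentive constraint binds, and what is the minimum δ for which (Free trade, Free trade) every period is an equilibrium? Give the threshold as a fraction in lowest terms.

For Corinth: deviation gain 26−17 = 9, per-period punishment loss 17−6 = 11. IC gives δ ≥ 9/20.
For Dacia: gain 1, loss 14 per period, so δ ≥ 1/15.
The tighter constraint is Corinth's, so cooperation needs δ ≥ 9/20.

Corinth; δ ≥ 9/20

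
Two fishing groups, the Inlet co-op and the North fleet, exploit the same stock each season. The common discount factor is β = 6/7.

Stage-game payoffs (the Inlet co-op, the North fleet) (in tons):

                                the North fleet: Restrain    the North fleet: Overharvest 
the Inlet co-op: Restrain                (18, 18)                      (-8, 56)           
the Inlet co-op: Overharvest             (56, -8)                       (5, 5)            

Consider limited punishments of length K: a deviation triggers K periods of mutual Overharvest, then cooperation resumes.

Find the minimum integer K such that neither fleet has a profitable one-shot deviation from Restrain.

5

Need Σ_{k=1}^{K} β^k ≥ (56−18)/(18−5) = 2.9231 at β = 6/7.
At K = 4 the sum is 2.7613 < 2.9231; at K = 5 it is 3.2240 ≥ 2.9231.
So the minimum punishment length is K = 5.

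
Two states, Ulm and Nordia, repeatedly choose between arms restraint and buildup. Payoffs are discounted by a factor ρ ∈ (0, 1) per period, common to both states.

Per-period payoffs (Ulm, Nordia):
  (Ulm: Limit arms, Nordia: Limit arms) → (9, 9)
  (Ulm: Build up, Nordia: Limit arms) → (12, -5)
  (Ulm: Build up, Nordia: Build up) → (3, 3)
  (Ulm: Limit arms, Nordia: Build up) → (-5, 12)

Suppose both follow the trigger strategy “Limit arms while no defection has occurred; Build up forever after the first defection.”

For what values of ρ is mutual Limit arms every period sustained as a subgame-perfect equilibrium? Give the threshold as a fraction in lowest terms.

9/(1−ρ) ≥ 12 + 3ρ/(1−ρ)
9 ≥ 12 − 9ρ
ρ ≥ 3/9 = 1/3.

1/3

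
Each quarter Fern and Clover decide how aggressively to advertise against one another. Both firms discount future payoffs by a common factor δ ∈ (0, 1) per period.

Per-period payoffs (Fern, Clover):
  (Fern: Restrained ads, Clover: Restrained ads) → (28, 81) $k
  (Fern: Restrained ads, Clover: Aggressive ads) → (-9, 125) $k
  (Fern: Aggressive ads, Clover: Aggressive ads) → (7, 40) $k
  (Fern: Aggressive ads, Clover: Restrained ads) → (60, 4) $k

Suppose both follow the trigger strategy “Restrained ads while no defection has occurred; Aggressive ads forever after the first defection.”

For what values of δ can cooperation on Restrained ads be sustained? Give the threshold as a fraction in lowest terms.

32/53

Fern's threshold: (60−28)/(60−7) = 32/53.
Clover's threshold: (125−81)/(125−40) = 44/85.
32/53 > 44/85, so Fern binds and δ* = 32/53.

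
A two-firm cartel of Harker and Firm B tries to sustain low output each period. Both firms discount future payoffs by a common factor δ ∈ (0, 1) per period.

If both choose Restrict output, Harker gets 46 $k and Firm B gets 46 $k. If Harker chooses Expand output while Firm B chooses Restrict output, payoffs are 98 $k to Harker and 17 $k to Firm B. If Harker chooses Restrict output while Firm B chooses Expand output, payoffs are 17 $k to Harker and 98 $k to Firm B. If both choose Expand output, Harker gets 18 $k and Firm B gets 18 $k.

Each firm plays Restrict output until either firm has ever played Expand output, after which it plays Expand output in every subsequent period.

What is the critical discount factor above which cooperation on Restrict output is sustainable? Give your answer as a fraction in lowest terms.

13/20

Under grim trigger the critical discount factor is (T−C)/(T−P) with T = 98, C = 46, P = 18.
δ* = (98−46)/(98−18) = 52/80 = 13/20.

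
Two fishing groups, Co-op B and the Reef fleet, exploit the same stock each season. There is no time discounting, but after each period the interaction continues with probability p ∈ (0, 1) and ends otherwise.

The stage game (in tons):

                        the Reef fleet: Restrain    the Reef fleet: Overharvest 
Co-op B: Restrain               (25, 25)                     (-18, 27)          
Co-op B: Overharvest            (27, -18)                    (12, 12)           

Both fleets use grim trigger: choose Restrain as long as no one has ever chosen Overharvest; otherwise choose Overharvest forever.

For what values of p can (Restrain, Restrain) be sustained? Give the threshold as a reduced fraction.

With no time discounting, the continuation probability p plays the role of the discount factor.
Grim-trigger IC: 25/(1−p) ≥ 27 + 12p/(1−p) ⇒ p ≥ (27−25)/(27−12) = 2/15.

2/15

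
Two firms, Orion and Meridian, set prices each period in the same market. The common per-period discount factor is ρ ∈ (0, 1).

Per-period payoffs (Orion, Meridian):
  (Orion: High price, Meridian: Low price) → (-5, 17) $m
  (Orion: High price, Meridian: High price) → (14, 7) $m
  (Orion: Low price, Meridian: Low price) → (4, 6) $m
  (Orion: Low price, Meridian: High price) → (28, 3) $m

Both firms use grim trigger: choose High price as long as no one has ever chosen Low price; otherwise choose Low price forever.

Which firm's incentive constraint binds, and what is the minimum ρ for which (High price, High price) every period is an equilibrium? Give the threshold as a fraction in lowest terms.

For Orion: deviation gain 28−14 = 14, per-period punishment loss 14−4 = 10. IC gives ρ ≥ 14/24 = 7/12.
For Meridian: gain 10, loss 1 per period, so ρ ≥ 10/11.
The tighter constraint is Meridian's, so cooperation needs ρ ≥ 10/11.

Meridian; ρ ≥ 10/11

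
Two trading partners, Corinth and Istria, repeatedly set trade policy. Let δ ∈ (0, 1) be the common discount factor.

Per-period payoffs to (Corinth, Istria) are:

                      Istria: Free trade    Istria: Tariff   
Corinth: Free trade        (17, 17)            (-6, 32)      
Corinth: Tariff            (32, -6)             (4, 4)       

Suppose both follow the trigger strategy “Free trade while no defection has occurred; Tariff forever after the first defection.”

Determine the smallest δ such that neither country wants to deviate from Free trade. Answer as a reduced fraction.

15/28

Cooperation forever yields 17 each period: 17/(1−δ).
Deviating yields 32 once, then 4 forever: 32 + 4δ/(1−δ).
No profitable deviation requires 17/(1−δ) ≥ 32 + 4δ/(1−δ).
Multiplying by (1−δ): 17 ≥ 32(1−δ) + 4δ = 32 − 28δ.
So 28δ ≥ 15, i.e. δ ≥ 15/28.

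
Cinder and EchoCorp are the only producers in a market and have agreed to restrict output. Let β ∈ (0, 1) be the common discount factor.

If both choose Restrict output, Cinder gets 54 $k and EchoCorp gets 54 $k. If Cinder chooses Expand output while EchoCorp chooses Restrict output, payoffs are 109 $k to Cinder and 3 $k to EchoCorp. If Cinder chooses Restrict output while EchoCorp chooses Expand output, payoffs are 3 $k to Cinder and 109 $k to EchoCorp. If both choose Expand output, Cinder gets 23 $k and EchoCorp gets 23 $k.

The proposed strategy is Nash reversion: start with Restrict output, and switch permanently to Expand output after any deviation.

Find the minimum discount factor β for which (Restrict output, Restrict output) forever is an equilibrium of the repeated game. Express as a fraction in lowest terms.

55/86

One-period gain from deviating is 109 − 54 = 55. The loss is 54 − 23 = 31 in every subsequent period, with present value 31·β/(1−β).
Deviation is unprofitable when 31·β/(1−β) ≥ 55, i.e. β/(1−β) ≥ 55/31.
Equivalently β ≥ 55/(55+31) = 55/86.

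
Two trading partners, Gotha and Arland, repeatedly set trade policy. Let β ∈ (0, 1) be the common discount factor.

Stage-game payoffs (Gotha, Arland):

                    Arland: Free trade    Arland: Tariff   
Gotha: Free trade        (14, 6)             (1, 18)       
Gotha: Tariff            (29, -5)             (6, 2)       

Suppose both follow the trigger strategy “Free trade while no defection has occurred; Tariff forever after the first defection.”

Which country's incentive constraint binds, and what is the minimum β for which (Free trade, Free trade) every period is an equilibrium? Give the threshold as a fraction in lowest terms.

Arland; β ≥ 3/4

Gotha: cooperation gives 14 each period; deviation gives 29 once then 6 forever.
  14/(1−β) ≥ 29 + 6β/(1−β) ⇒ β ≥ 15/23.
Arland: cooperation gives 6 each period; deviation gives 18 once then 2 forever.
  β ≥ 12/16 = 3/4.
Both must hold, so the binding constraint is Arland's: β ≥ 3/4.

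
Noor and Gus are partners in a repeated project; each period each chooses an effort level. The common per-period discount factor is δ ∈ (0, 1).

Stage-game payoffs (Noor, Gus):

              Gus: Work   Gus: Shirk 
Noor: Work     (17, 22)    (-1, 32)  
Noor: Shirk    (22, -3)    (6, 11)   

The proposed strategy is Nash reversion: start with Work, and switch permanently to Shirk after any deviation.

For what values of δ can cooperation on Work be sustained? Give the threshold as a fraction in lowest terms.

10/21

For Noor: deviation gain 22−17 = 5, per-period punishment loss 17−6 = 11. IC gives δ ≥ 5/16.
For Gus: gain 10, loss 11 per period, so δ ≥ 10/21.
The tighter constraint is Gus's, so cooperation needs δ ≥ 10/21.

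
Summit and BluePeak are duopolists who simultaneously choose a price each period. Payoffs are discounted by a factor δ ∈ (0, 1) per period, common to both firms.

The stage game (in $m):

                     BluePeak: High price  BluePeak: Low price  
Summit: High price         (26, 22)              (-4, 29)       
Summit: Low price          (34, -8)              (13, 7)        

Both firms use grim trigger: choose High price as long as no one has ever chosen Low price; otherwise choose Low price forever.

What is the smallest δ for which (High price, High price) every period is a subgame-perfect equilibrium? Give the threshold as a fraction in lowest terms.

Summit's threshold: (34−26)/(34−13) = 8/21.
BluePeak's threshold: (29−22)/(29−7) = 7/22.
8/21 > 7/22, so Summit binds and δ* = 8/21.

8/21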